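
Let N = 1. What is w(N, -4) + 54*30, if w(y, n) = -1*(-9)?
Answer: 1629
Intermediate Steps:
w(y, n) = 9
w(N, -4) + 54*30 = 9 + 54*30 = 9 + 1620 = 1629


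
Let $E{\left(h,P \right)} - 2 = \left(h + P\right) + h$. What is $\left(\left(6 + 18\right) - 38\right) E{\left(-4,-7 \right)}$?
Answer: $182$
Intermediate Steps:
$E{\left(h,P \right)} = 2 + P + 2 h$ ($E{\left(h,P \right)} = 2 + \left(\left(h + P\right) + h\right) = 2 + \left(\left(P + h\right) + h\right) = 2 + \left(P + 2 h\right) = 2 + P + 2 h$)
$\left(\left(6 + 18\right) - 38\right) E{\left(-4,-7 \right)} = \left(\left(6 + 18\right) - 38\right) \left(2 - 7 + 2 \left(-4\right)\right) = \left(24 - 38\right) \left(2 - 7 - 8\right) = \left(-14\right) \left(-13\right) = 182$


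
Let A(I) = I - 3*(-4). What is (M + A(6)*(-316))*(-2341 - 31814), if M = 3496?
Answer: 74867760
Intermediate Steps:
A(I) = 12 + I (A(I) = I + 12 = 12 + I)
(M + A(6)*(-316))*(-2341 - 31814) = (3496 + (12 + 6)*(-316))*(-2341 - 31814) = (3496 + 18*(-316))*(-34155) = (3496 - 5688)*(-34155) = -2192*(-34155) = 74867760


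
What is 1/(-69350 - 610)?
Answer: -1/69960 ≈ -1.4294e-5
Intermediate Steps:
1/(-69350 - 610) = 1/(-69960) = -1/69960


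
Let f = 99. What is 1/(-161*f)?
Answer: -1/15939 ≈ -6.2739e-5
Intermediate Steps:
1/(-161*f) = 1/(-161*99) = 1/(-15939) = -1/15939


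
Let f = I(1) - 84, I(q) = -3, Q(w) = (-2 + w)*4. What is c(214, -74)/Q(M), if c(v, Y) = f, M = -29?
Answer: 87/124 ≈ 0.70161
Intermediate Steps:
Q(w) = -8 + 4*w
f = -87 (f = -3 - 84 = -87)
c(v, Y) = -87
c(214, -74)/Q(M) = -87/(-8 + 4*(-29)) = -87/(-8 - 116) = -87/(-124) = -87*(-1/124) = 87/124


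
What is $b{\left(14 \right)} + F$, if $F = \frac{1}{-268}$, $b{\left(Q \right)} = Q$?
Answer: $\frac{3751}{268} \approx 13.996$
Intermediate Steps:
$F = - \frac{1}{268} \approx -0.0037313$
$b{\left(14 \right)} + F = 14 - \frac{1}{268} = \frac{3751}{268}$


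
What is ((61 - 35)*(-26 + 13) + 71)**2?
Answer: 71289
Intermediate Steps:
((61 - 35)*(-26 + 13) + 71)**2 = (26*(-13) + 71)**2 = (-338 + 71)**2 = (-267)**2 = 71289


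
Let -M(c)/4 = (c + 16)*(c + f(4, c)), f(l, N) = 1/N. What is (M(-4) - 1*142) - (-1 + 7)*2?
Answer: 50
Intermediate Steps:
M(c) = -4*(16 + c)*(c + 1/c) (M(c) = -4*(c + 16)*(c + 1/c) = -4*(16 + c)*(c + 1/c))
(M(-4) - 1*142) - (-1 + 7)*2 = ((-4 - 64*(-4) - 64/(-4) - 4*(-4)²) - 1*142) - (-1 + 7)*2 = ((-4 + 256 - 64*(-¼) - 4*16) - 142) - 6*2 = ((-4 + 256 + 16 - 64) - 142) - 1*12 = (204 - 142) - 12 = 62 - 12 = 50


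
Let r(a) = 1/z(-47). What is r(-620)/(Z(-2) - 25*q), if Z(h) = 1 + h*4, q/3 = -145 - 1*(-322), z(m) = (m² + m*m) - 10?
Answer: -1/58547056 ≈ -1.7080e-8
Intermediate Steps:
z(m) = -10 + 2*m² (z(m) = (m² + m²) - 10 = 2*m² - 10 = -10 + 2*m²)
q = 531 (q = 3*(-145 - 1*(-322)) = 3*(-145 + 322) = 3*177 = 531)
Z(h) = 1 + 4*h
r(a) = 1/4408 (r(a) = 1/(-10 + 2*(-47)²) = 1/(-10 + 2*2209) = 1/(-10 + 4418) = 1/4408)
r(-620)/(Z(-2) - 25*q) = 1/(4408*((1 + 4*(-2)) - 25*531)) = 1/(4408*((1 - 8) - 13275)) = 1/(4408*(-7 - 13275)) = (1/4408)/(-13282) = (1/4408)*(-1/13282) = -1/58547056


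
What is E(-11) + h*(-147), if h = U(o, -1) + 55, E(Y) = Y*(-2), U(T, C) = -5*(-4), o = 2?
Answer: -11003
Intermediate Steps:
U(T, C) = 20
E(Y) = -2*Y
h = 75 (h = 20 + 55 = 75)
E(-11) + h*(-147) = -2*(-11) + 75*(-147) = 22 - 11025 = -11003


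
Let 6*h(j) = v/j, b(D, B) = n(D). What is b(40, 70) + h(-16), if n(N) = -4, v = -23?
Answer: -361/96 ≈ -3.7604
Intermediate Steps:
b(D, B) = -4
h(j) = -23/(6*j) (h(j) = (-23/j)/6 = -23/(6*j))
b(40, 70) + h(-16) = -4 - 23/6/(-16) = -4 - 23/6*(-1/16) = -4 + 23/96 = -361/96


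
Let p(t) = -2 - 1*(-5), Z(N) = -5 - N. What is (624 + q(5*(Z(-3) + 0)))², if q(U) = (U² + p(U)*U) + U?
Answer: 467856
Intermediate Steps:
p(t) = 3 (p(t) = -2 + 5 = 3)
q(U) = U² + 4*U (q(U) = (U² + 3*U) + U = U² + 4*U)
(624 + q(5*(Z(-3) + 0)))² = (624 + (5*((-5 - 1*(-3)) + 0))*(4 + 5*((-5 - 1*(-3)) + 0)))² = (624 + (5*((-5 + 3) + 0))*(4 + 5*((-5 + 3) + 0)))² = (624 + (5*(-2 + 0))*(4 + 5*(-2 + 0)))² = (624 + (5*(-2))*(4 + 5*(-2)))² = (624 - 10*(4 - 10))² = (624 - 10*(-6))² = (624 + 60)² = 684² = 467856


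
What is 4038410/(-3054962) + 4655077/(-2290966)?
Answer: -11736471673067/3499407036646 ≈ -3.3538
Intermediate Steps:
4038410/(-3054962) + 4655077/(-2290966) = 4038410*(-1/3054962) + 4655077*(-1/2290966) = -2019205/1527481 - 4655077/2290966 = -11736471673067/3499407036646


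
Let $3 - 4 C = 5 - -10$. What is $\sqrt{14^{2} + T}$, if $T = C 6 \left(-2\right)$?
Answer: $2 \sqrt{58} \approx 15.232$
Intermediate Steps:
$C = -3$ ($C = \frac{3}{4} - \frac{5 - -10}{4} = \frac{3}{4} - \frac{5 + 10}{4} = \frac{3}{4} - \frac{15}{4} = -3$)
$T = 36$ ($T = \left(-3\right) 6 \left(-2\right) = \left(-18\right) \left(-2\right) = 36$)
$\sqrt{14^{2} + T} = \sqrt{14^{2} + 36} = \sqrt{196 + 36} = \sqrt{232} = 2 \sqrt{58}$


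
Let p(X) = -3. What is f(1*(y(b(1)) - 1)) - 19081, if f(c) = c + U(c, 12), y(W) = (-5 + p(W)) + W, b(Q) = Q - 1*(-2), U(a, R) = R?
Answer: -19075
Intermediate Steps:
b(Q) = 2 + Q (b(Q) = Q + 2 = 2 + Q)
y(W) = -8 + W (y(W) = (-5 - 3) + W = -8 + W)
f(c) = 12 + c (f(c) = c + 12 = 12 + c)
f(1*(y(b(1)) - 1)) - 19081 = (12 + 1*((-8 + (2 + 1)) - 1)) - 19081 = (12 + 1*((-8 + 3) - 1)) - 19081 = (12 + 1*(-5 - 1)) - 19081 = (12 + 1*(-6)) - 19081 = (12 - 6) - 19081 = 6 - 19081 = -19075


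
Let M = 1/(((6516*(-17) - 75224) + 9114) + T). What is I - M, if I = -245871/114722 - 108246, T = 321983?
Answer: -1801928567941505/16646276922 ≈ -1.0825e+5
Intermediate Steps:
I = -12418443483/114722 (I = -245871*1/114722 - 108246 = -245871/114722 - 108246 = -12418443483/114722 ≈ -1.0825e+5)
M = 1/145101 (M = 1/(((6516*(-17) - 75224) + 9114) + 321983) = 1/(((-110772 - 75224) + 9114) + 321983) = 1/((-185996 + 9114) + 321983) = 1/(-176882 + 321983) = 1/145101 ≈ 6.8918e-6)
I - M = -12418443483/114722 - 1*1/145101 = -12418443483/114722 - 1/145101 = -1801928567941505/16646276922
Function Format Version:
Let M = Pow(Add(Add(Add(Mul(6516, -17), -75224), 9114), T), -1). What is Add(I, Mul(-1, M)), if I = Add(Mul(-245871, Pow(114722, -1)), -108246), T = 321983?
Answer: Rational(-1801928567941505, 16646276922) ≈ -1.0825e+5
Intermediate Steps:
I = Rational(-12418443483, 114722) (I = Add(Mul(-245871, Rational(1, 114722)), -108246) = Add(Rational(-245871, 114722), -108246) = Rational(-12418443483, 114722) ≈ -1.0825e+5)
M = Rational(1, 145101) (M = Pow(Add(Add(Add(Mul(6516, -17), -75224), 9114), 321983), -1) = Pow(Add(Add(Add(-110772, -75224), 9114), 321983), -1) = Pow(Add(Add(-185996, 9114), 321983), -1) = Pow(Add(-176882, 321983), -1) = Pow(145101, -1) = Rational(1, 145101) ≈ 6.8918e-6)
Add(I, Mul(-1, M)) = Add(Rational(-12418443483, 114722), Mul(-1, Rational(1, 145101))) = Add(Rational(-12418443483, 114722), Rational(-1, 145101)) = Rational(-1801928567941505, 16646276922)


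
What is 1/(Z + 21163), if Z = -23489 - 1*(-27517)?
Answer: 1/25191 ≈ 3.9697e-5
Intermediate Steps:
Z = 4028 (Z = -23489 + 27517 = 4028)
1/(Z + 21163) = 1/(4028 + 21163) = 1/25191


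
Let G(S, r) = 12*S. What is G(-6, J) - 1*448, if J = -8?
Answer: -520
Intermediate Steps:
G(-6, J) - 1*448 = 12*(-6) - 1*448 = -72 - 448 = -520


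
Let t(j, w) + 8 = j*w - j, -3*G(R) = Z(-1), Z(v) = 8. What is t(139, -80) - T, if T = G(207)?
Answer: -33793/3 ≈ -11264.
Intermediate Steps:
G(R) = -8/3 (G(R) = -⅓*8 = -8/3)
t(j, w) = -8 - j + j*w (t(j, w) = -8 + (j*w - j) = -8 + (-j + j*w) = -8 - j + j*w)
T = -8/3 ≈ -2.6667
t(139, -80) - T = (-8 - 1*139 + 139*(-80)) - 1*(-8/3) = (-8 - 139 - 11120) + 8/3 = -11267 + 8/3 = -33793/3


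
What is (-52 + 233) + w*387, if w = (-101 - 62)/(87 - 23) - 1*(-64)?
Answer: 1533655/64 ≈ 23963.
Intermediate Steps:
w = 3933/64 (w = -163/64 + 64 = 3933/64 ≈ 61.453)
(-52 + 233) + w*387 = (-52 + 233) + (3933/64)*387 = 181 + 1522071/64 = 1533655/64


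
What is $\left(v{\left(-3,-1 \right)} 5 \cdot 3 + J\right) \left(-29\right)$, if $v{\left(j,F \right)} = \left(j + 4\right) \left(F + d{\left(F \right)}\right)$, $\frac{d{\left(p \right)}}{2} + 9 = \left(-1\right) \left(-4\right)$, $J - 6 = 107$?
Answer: $1508$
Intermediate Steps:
$J = 113$ ($J = 6 + 107 = 113$)
$d{\left(p \right)} = -10$ ($d{\left(p \right)} = -18 + 2 \left(\left(-1\right) \left(-4\right)\right) = -18 + 2 \cdot 4 = -18 + 8 = -10$)
$v{\left(j,F \right)} = \left(-10 + F\right) \left(4 + j\right)$ ($v{\left(j,F \right)} = \left(j + 4\right) \left(F - 10\right) = \left(4 + j\right) \left(-10 + F\right) = \left(-10 + F\right) \left(4 + j\right)$)
$\left(v{\left(-3,-1 \right)} 5 \cdot 3 + J\right) \left(-29\right) = \left(\left(-40 - -30 + 4 \left(-1\right) - -3\right) 5 \cdot 3 + 113\right) \left(-29\right) = \left(\left(-40 + 30 - 4 + 3\right) 5 \cdot 3 + 113\right) \left(-29\right) = \left(\left(-11\right) 5 \cdot 3 + 113\right) \left(-29\right) = \left(\left(-55\right) 3 + 113\right) \left(-29\right) = \left(-165 + 113\right) \left(-29\right) = \left(-52\right) \left(-29\right) = 1508$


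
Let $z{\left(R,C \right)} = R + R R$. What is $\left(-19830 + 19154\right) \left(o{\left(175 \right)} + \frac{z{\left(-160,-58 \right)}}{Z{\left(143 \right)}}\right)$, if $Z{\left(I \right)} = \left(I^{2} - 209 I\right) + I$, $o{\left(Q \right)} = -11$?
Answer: $\frac{102148}{11} \approx 9286.2$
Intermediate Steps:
$Z{\left(I \right)} = I^{2} - 208 I$
$z{\left(R,C \right)} = R + R^{2}$
$\left(-19830 + 19154\right) \left(o{\left(175 \right)} + \frac{z{\left(-160,-58 \right)}}{Z{\left(143 \right)}}\right) = \left(-19830 + 19154\right) \left(-11 + \frac{\left(-160\right) \left(1 - 160\right)}{143 \left(-208 + 143\right)}\right) = - 676 \left(-11 + \frac{\left(-160\right) \left(-159\right)}{143 \left(-65\right)}\right) = - 676 \left(-11 + \frac{25440}{-9295}\right) = - 676 \left(-11 + 25440 \left(- \frac{1}{9295}\right)\right) = - 676 \left(-11 - \frac{5088}{1859}\right) = \left(-676\right) \left(- \frac{25537}{1859}\right) = \frac{102148}{11}$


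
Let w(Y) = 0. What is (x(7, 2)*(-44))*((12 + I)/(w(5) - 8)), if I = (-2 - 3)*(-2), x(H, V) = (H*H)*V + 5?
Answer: 12463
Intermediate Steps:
x(H, V) = 5 + V*H² (x(H, V) = H²*V + 5 = V*H² + 5 = 5 + V*H²)
I = 10 (I = -5*(-2) = 10)
(x(7, 2)*(-44))*((12 + I)/(w(5) - 8)) = ((5 + 2*7²)*(-44))*((12 + 10)/(0 - 8)) = ((5 + 2*49)*(-44))*(22/(-8)) = ((5 + 98)*(-44))*(22*(-⅛)) = (103*(-44))*(-11/4) = -4532*(-11/4) = 12463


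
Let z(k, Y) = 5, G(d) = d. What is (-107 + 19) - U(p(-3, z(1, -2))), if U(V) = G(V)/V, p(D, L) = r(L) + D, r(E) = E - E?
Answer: -89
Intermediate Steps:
r(E) = 0
p(D, L) = D (p(D, L) = 0 + D = D)
U(V) = 1 (U(V) = V/V = 1)
(-107 + 19) - U(p(-3, z(1, -2))) = (-107 + 19) - 1*1 = -88 - 1 = -89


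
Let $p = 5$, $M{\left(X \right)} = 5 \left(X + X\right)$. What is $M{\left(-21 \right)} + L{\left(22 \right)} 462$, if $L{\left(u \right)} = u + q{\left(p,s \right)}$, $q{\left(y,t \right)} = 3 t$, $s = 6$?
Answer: $18270$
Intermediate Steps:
$M{\left(X \right)} = 10 X$ ($M{\left(X \right)} = 5 \cdot 2 X = 10 X$)
$L{\left(u \right)} = 18 + u$ ($L{\left(u \right)} = u + 3 \cdot 6 = u + 18 = 18 + u$)
$M{\left(-21 \right)} + L{\left(22 \right)} 462 = 10 \left(-21\right) + \left(18 + 22\right) 462 = -210 + 40 \cdot 462 = -210 + 18480 = 18270$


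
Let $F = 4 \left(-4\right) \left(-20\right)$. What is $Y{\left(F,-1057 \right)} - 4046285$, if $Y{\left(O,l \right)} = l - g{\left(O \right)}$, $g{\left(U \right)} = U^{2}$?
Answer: $-4149742$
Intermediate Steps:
$F = 320$ ($F = \left(-16\right) \left(-20\right) = 320$)
$Y{\left(O,l \right)} = l - O^{2}$
$Y{\left(F,-1057 \right)} - 4046285 = \left(-1057 - 320^{2}\right) - 4046285 = \left(-1057 - 102400\right) - 4046285 = -103457 - 4046285 = -4149742$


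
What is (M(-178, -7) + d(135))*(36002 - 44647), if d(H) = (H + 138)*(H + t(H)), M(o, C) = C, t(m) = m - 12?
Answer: -608841415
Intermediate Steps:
t(m) = -12 + m
d(H) = (-12 + 2*H)*(138 + H) (d(H) = (H + 138)*(H + (-12 + H)) = (138 + H)*(-12 + 2*H) = (-12 + 2*H)*(138 + H))
(M(-178, -7) + d(135))*(36002 - 44647) = (-7 + (-1656 + 2*135² + 264*135))*(36002 - 44647) = (-7 + (-1656 + 2*18225 + 35640))*(-8645) = (-7 + (-1656 + 36450 + 35640))*(-8645) = (-7 + 70434)*(-8645) = 70427*(-8645) = -608841415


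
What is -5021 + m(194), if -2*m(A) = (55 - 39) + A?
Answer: -5126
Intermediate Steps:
m(A) = -8 - A/2 (m(A) = -((55 - 39) + A)/2 = -(16 + A)/2 = -8 - A/2)
-5021 + m(194) = -5021 + (-8 - 1/2*194) = -5021 + (-8 - 97) = -5021 - 105 = -5126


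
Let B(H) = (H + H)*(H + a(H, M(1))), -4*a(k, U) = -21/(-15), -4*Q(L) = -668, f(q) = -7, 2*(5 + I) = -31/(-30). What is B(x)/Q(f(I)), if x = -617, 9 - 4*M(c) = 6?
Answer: 7618099/1670 ≈ 4561.7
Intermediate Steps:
M(c) = 3/4 (M(c) = 9/4 - 1/4*6 = 9/4 - 3/2 = 3/4)
I = -269/60 (I = -5 + (-31/(-30))/2 = -5 + (-31*(-1/30))/2 = -5 + (1/2)*(31/30) = -5 + 31/60 = -269/60 ≈ -4.4833)
Q(L) = 167 (Q(L) = -1/4*(-668) = 167)
a(k, U) = -7/20 (a(k, U) = -(-21)/(4*(-15)) = -(-21)*(-1)/(4*15) = -1/4*7/5 = -7/20)
B(H) = 2*H*(-7/20 + H) (B(H) = (H + H)*(H - 7/20) = (2*H)*(-7/20 + H) = 2*H*(-7/20 + H))
B(x)/Q(f(I)) = ((1/10)*(-617)*(-7 + 20*(-617)))/167 = ((1/10)*(-617)*(-7 - 12340))*(1/167) = ((1/10)*(-617)*(-12347))*(1/167) = (7618099/10)*(1/167) = 7618099/1670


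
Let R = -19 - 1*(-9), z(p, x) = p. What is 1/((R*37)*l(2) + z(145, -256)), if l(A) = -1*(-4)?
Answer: -1/1335 ≈ -0.00074906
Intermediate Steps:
l(A) = 4
R = -10 (R = -19 + 9 = -10)
1/((R*37)*l(2) + z(145, -256)) = 1/(-10*37*4 + 145) = 1/(-370*4 + 145) = 1/(-1480 + 145) = 1/(-1335) = -1/1335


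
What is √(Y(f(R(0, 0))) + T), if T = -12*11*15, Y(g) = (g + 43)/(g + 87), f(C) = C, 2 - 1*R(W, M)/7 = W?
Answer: I*√20192223/101 ≈ 44.491*I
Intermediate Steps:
R(W, M) = 14 - 7*W
Y(g) = (43 + g)/(87 + g)
T = -1980 (T = -132*15 = -1980)
√(Y(f(R(0, 0))) + T) = √((43 + (14 - 7*0))/(87 + (14 - 7*0)) - 1980) = √((43 + (14 + 0))/(87 + (14 + 0)) - 1980) = √((43 + 14)/(87 + 14) - 1980) = √(57/101 - 1980) = √(-199923/101) = I*√20192223/101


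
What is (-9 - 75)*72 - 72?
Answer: -6120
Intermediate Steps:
(-9 - 75)*72 - 72 = -84*72 - 72 = -6048 - 72 = -6120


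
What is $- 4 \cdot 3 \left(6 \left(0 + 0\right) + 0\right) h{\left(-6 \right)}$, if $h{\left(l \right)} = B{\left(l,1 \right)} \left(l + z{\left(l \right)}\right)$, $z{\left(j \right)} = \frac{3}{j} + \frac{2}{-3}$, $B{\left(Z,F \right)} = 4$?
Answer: $0$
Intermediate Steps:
$z{\left(j \right)} = - \frac{2}{3} + \frac{3}{j}$ ($z{\left(j \right)} = \frac{3}{j} + 2 \left(- \frac{1}{3}\right) = \frac{3}{j} - \frac{2}{3} = - \frac{2}{3} + \frac{3}{j}$)
$h{\left(l \right)} = - \frac{8}{3} + 4 l + \frac{12}{l}$ ($h{\left(l \right)} = 4 \left(l - \left(\frac{2}{3} - \frac{3}{l}\right)\right) = 4 \left(- \frac{2}{3} + l + \frac{3}{l}\right) = - \frac{8}{3} + 4 l + \frac{12}{l}$)
$- 4 \cdot 3 \left(6 \left(0 + 0\right) + 0\right) h{\left(-6 \right)} = - 4 \cdot 3 \left(6 \left(0 + 0\right) + 0\right) \left(- \frac{8}{3} + 4 \left(-6\right) + \frac{12}{-6}\right) = - 4 \cdot 3 \left(6 \cdot 0 + 0\right) \left(- \frac{8}{3} - 24 + 12 \left(- \frac{1}{6}\right)\right) = - 4 \cdot 3 \left(0 + 0\right) \left(- \frac{8}{3} - 24 - 2\right) = - 4 \cdot 3 \cdot 0 \left(- \frac{86}{3}\right) = \left(-4\right) 0 \left(- \frac{86}{3}\right) = 0 \left(- \frac{86}{3}\right) = 0$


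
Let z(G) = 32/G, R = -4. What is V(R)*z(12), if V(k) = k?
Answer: -32/3 ≈ -10.667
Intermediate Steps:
V(R)*z(12) = -128/12 = -4*8/3 = -32/3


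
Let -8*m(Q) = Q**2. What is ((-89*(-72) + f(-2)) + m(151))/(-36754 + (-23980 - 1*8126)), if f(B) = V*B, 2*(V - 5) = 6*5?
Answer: -28143/550880 ≈ -0.051087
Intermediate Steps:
V = 20 (V = 5 + (6*5)/2 = 5 + (1/2)*30 = 5 + 15 = 20)
f(B) = 20*B
m(Q) = -Q**2/8
((-89*(-72) + f(-2)) + m(151))/(-36754 + (-23980 - 1*8126)) = ((-89*(-72) + 20*(-2)) - 1/8*151**2)/(-36754 + (-23980 - 1*8126)) = ((6408 - 40) - 1/8*22801)/(-36754 + (-23980 - 8126)) = (6368 - 22801/8)/(-36754 - 32106) = (28143/8)/(-68860) = (28143/8)*(-1/68860) = -28143/550880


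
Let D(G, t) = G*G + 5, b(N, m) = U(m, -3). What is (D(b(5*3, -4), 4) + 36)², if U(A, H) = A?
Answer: 3249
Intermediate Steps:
b(N, m) = m
D(G, t) = 5 + G² (D(G, t) = G² + 5 = 5 + G²)
(D(b(5*3, -4), 4) + 36)² = ((5 + (-4)²) + 36)² = ((5 + 16) + 36)² = (21 + 36)² = 57² = 3249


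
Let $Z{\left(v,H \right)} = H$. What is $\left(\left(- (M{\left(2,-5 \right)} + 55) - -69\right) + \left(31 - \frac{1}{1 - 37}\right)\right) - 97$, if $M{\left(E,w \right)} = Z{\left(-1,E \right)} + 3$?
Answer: $- \frac{2051}{36} \approx -56.972$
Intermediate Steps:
$M{\left(E,w \right)} = 3 + E$ ($M{\left(E,w \right)} = E + 3 = 3 + E$)
$\left(\left(- (M{\left(2,-5 \right)} + 55) - -69\right) + \left(31 - \frac{1}{1 - 37}\right)\right) - 97 = \left(\left(- (\left(3 + 2\right) + 55) - -69\right) + \left(31 - \frac{1}{1 - 37}\right)\right) - 97 = \left(\left(- (5 + 55) + 69\right) + \left(31 - \frac{1}{-36}\right)\right) - 97 = \left(\left(\left(-1\right) 60 + 69\right) + \left(31 - - \frac{1}{36}\right)\right) - 97 = \left(\left(-60 + 69\right) + \left(31 + \frac{1}{36}\right)\right) - 97 = \left(9 + \frac{1117}{36}\right) - 97 = \frac{1441}{36} - 97 = - \frac{2051}{36}$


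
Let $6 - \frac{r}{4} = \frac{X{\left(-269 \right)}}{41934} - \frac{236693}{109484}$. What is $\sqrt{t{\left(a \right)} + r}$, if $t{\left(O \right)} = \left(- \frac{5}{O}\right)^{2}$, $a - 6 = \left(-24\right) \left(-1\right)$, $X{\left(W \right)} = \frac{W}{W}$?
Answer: $\frac{\sqrt{43046023398998781157}}{1147775514} \approx 5.7162$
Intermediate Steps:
$X{\left(W \right)} = 1$
$a = 30$ ($a = 6 - -24 = 6 + 24 = 30$)
$t{\left(O \right)} = \frac{25}{O^{2}}$
$r = \frac{18735993557}{573887757}$ ($r = 24 - 4 \left(1 \cdot \frac{1}{41934} - \frac{236693}{109484}\right) = 24 - 4 \left(\frac{1}{41934} - \frac{236693}{109484}\right) = 24 - - \frac{4962687389}{573887757} = 24 + \frac{4962687389}{573887757} = \frac{18735993557}{573887757} \approx 32.647$)
$\sqrt{t{\left(a \right)} + r} = \sqrt{\frac{25}{900} + \frac{18735993557}{573887757}} = \sqrt{25 \cdot \frac{1}{900} + \frac{18735993557}{573887757}} = \sqrt{\frac{1}{36} + \frac{18735993557}{573887757}} = \sqrt{\frac{225023218603}{6886653084}} = \frac{\sqrt{43046023398998781157}}{1147775514}$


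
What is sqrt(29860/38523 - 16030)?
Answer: I*sqrt(23787714813090)/38523 ≈ 126.61*I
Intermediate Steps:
sqrt(29860/38523 - 16030) = sqrt(-617493830/38523) = I*sqrt(23787714813090)/38523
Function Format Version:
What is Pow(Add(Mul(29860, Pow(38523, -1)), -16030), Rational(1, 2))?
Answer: Mul(Rational(1, 38523), I, Pow(23787714813090, Rational(1, 2))) ≈ Mul(126.61, I)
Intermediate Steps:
Pow(Add(Mul(29860, Pow(38523, -1)), -16030), Rational(1, 2)) = Pow(Add(Mul(29860, Rational(1, 38523)), -16030), Rational(1, 2)) = Pow(Add(Rational(29860, 38523), -16030), Rational(1, 2)) = Pow(Rational(-617493830, 38523), Rational(1, 2)) = Mul(Rational(1, 38523), I, Pow(23787714813090, Rational(1, 2)))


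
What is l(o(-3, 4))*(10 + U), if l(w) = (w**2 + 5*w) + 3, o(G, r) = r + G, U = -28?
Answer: -162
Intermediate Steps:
o(G, r) = G + r
l(w) = 3 + w**2 + 5*w
l(o(-3, 4))*(10 + U) = (3 + (-3 + 4)**2 + 5*(-3 + 4))*(10 - 28) = (3 + 1**2 + 5*1)*(-18) = (3 + 1 + 5)*(-18) = 9*(-18) = -162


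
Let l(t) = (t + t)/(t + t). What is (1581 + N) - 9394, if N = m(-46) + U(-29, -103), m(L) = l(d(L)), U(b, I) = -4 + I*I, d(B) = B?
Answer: 2793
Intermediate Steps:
U(b, I) = -4 + I²
l(t) = 1 (l(t) = (2*t)/((2*t)) = (2*t)*(1/(2*t)) = 1)
m(L) = 1
N = 10606 (N = 1 + (-4 + (-103)²) = 1 + (-4 + 10609) = 1 + 10605 = 10606)
(1581 + N) - 9394 = (1581 + 10606) - 9394 = 12187 - 9394 = 2793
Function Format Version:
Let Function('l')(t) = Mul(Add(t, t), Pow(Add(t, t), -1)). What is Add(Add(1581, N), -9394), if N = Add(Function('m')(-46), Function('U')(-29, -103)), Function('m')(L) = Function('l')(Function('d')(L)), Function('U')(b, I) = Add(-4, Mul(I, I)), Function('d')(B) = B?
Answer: 2793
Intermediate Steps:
Function('U')(b, I) = Add(-4, Pow(I, 2))
Function('l')(t) = 1 (Function('l')(t) = Mul(Mul(2, t), Pow(Mul(2, t), -1)) = Mul(Mul(2, t), Mul(Rational(1, 2), Pow(t, -1))) = 1)
Function('m')(L) = 1
N = 10606 (N = Add(1, Add(-4, Pow(-103, 2))) = Add(1, Add(-4, 10609)) = Add(1, 10605) = 10606)
Add(Add(1581, N), -9394) = Add(Add(1581, 10606), -9394) = Add(12187, -9394) = 2793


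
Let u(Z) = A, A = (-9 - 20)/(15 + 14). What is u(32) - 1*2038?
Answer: -2039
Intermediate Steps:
A = -1 (A = -29/29 = -29*1/29 = -1)
u(Z) = -1
u(32) - 1*2038 = -1 - 1*2038 = -1 - 2038 = -2039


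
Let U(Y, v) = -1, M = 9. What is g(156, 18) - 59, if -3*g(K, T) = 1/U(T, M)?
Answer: -176/3 ≈ -58.667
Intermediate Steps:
g(K, T) = 1/3 (g(K, T) = -1/3/(-1) = -1/3*(-1) = 1/3)
g(156, 18) - 59 = 1/3 - 59 = -176/3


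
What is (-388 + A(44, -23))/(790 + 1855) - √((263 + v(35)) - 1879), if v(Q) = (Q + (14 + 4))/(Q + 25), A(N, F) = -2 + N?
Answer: -346/2645 - I*√1453605/30 ≈ -0.13081 - 40.189*I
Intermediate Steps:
v(Q) = (18 + Q)/(25 + Q) (v(Q) = (Q + 18)/(25 + Q) = (18 + Q)/(25 + Q))
(-388 + A(44, -23))/(790 + 1855) - √((263 + v(35)) - 1879) = (-388 + (-2 + 44))/(790 + 1855) - √((263 + (18 + 35)/(25 + 35)) - 1879) = (-388 + 42)/2645 - √((263 + 53/60) - 1879) = -346*1/2645 - √((263 + (1/60)*53) - 1879) = -346/2645 - √((263 + 53/60) - 1879) = -346/2645 - √(15833/60 - 1879) = -346/2645 - √(-96907/60) = -346/2645 - I*√1453605/30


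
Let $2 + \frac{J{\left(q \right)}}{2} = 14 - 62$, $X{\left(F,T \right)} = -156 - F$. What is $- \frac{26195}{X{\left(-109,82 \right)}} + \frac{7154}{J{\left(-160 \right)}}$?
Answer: $\frac{1141631}{2350} \approx 485.8$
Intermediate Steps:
$J{\left(q \right)} = -100$ ($J{\left(q \right)} = -4 + 2 \left(14 - 62\right) = -4 + 2 \left(-48\right) = -4 - 96 = -100$)
$- \frac{26195}{X{\left(-109,82 \right)}} + \frac{7154}{J{\left(-160 \right)}} = - \frac{26195}{-156 - -109} + \frac{7154}{-100} = - \frac{26195}{-156 + 109} + 7154 \left(- \frac{1}{100}\right) = - \frac{26195}{-47} - \frac{3577}{50} = \left(-26195\right) \left(- \frac{1}{47}\right) - \frac{3577}{50} = \frac{26195}{47} - \frac{3577}{50} = \frac{1141631}{2350}$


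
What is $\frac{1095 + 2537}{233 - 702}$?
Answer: $- \frac{3632}{469} \approx -7.7441$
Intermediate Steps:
$\frac{1095 + 2537}{233 - 702} = \frac{3632}{-469} = 3632 \left(- \frac{1}{469}\right) = - \frac{3632}{469}$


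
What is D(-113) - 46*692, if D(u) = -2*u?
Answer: -31606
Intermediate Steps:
D(-113) - 46*692 = -2*(-113) - 46*692 = 226 - 1*31832 = 226 - 31832 = -31606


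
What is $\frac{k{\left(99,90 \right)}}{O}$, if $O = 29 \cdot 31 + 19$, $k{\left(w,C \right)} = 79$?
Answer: $\frac{79}{918} \approx 0.086057$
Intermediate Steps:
$O = 918$ ($O = 899 + 19 = 918$)
$\frac{k{\left(99,90 \right)}}{O} = \frac{79}{918}$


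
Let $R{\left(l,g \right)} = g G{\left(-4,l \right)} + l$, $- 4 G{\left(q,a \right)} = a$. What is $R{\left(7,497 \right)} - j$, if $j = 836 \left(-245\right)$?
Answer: $\frac{815829}{4} \approx 2.0396 \cdot 10^{5}$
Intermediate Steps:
$G{\left(q,a \right)} = - \frac{a}{4}$
$j = -204820$
$R{\left(l,g \right)} = l - \frac{g l}{4}$ ($R{\left(l,g \right)} = g \left(- \frac{l}{4}\right) + l = - \frac{g l}{4} + l = l - \frac{g l}{4}$)
$R{\left(7,497 \right)} - j = \frac{1}{4} \cdot 7 \left(4 - 497\right) - -204820 = \frac{1}{4} \cdot 7 \left(4 - 497\right) + 204820 = \frac{1}{4} \cdot 7 \left(-493\right) + 204820 = - \frac{3451}{4} + 204820 = \frac{815829}{4}$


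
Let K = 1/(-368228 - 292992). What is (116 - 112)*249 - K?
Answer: 658575121/661220 ≈ 996.00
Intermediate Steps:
K = -1/661220 (K = 1/(-661220) = -1/661220 ≈ -1.5124e-6)
(116 - 112)*249 - K = (116 - 112)*249 - 1*(-1/661220) = 4*249 + 1/661220 = 996 + 1/661220 = 658575121/661220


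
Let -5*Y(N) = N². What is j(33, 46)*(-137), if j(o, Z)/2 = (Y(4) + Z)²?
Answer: -12548104/25 ≈ -5.0192e+5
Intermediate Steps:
Y(N) = -N²/5
j(o, Z) = 2*(-16/5 + Z)² (j(o, Z) = 2*(-⅕*4² + Z)² = 2*(-⅕*16 + Z)² = 2*(-16/5 + Z)²)
j(33, 46)*(-137) = (2*(-16 + 5*46)²/25)*(-137) = (2*(-16 + 230)²/25)*(-137) = ((2/25)*214²)*(-137) = ((2/25)*45796)*(-137) = (91592/25)*(-137) = -12548104/25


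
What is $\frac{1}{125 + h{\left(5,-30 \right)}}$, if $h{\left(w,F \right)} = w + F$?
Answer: $\frac{1}{100} \approx 0.01$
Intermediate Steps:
$h{\left(w,F \right)} = F + w$
$\frac{1}{125 + h{\left(5,-30 \right)}} = \frac{1}{125 + \left(-30 + 5\right)} = \frac{1}{125 - 25} = \frac{1}{100}$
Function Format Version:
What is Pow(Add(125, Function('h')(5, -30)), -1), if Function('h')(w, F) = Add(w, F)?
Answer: Rational(1, 100) ≈ 0.010000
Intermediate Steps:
Function('h')(w, F) = Add(F, w)
Pow(Add(125, Function('h')(5, -30)), -1) = Pow(Add(125, Add(-30, 5)), -1) = Pow(Add(125, -25), -1) = Pow(100, -1) = Rational(1, 100)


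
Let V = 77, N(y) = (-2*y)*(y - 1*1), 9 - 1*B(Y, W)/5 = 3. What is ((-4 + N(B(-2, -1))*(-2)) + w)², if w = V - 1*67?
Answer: 12152196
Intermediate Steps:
B(Y, W) = 30 (B(Y, W) = 45 - 5*3 = 45 - 15 = 30)
N(y) = -2*y*(-1 + y) (N(y) = (-2*y)*(y - 1) = (-2*y)*(-1 + y) = -2*y*(-1 + y))
w = 10 (w = 77 - 1*67 = 77 - 67 = 10)
((-4 + N(B(-2, -1))*(-2)) + w)² = ((-4 + (2*30*(1 - 1*30))*(-2)) + 10)² = ((-4 + (2*30*(1 - 30))*(-2)) + 10)² = ((-4 + (2*30*(-29))*(-2)) + 10)² = ((-4 - 1740*(-2)) + 10)² = ((-4 + 3480) + 10)² = (3476 + 10)² = 3486² = 12152196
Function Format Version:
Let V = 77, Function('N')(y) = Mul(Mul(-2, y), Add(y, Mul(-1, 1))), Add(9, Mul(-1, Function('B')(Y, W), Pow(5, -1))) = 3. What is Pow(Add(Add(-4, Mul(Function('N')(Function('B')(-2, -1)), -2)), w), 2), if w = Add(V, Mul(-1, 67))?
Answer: 12152196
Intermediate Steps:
Function('B')(Y, W) = 30 (Function('B')(Y, W) = Add(45, Mul(-5, 3)) = Add(45, -15) = 30)
Function('N')(y) = Mul(-2, y, Add(-1, y)) (Function('N')(y) = Mul(Mul(-2, y), Add(y, -1)) = Mul(Mul(-2, y), Add(-1, y)) = Mul(-2, y, Add(-1, y)))
w = 10 (w = Add(77, Mul(-1, 67)) = Add(77, -67) = 10)
Pow(Add(Add(-4, Mul(Function('N')(Function('B')(-2, -1)), -2)), w), 2) = Pow(Add(Add(-4, Mul(Mul(2, 30, Add(1, Mul(-1, 30))), -2)), 10), 2) = Pow(Add(Add(-4, Mul(Mul(2, 30, Add(1, -30)), -2)), 10), 2) = Pow(Add(Add(-4, Mul(Mul(2, 30, -29), -2)), 10), 2) = Pow(Add(Add(-4, Mul(-1740, -2)), 10), 2) = Pow(Add(Add(-4, 3480), 10), 2) = Pow(Add(3476, 10), 2) = Pow(3486, 2) = 12152196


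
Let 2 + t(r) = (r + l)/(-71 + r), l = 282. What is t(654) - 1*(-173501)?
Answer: 101150853/583 ≈ 1.7350e+5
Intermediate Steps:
t(r) = -2 + (282 + r)/(-71 + r) (t(r) = -2 + (r + 282)/(-71 + r) = -2 + (282 + r)/(-71 + r))
t(654) - 1*(-173501) = (424 - 1*654)/(-71 + 654) - 1*(-173501) = (424 - 654)/583 + 173501 = (1/583)*(-230) + 173501 = -230/583 + 173501 = 101150853/583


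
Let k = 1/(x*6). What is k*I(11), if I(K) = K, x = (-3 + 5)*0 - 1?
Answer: -11/6 ≈ -1.8333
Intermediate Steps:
x = -1 (x = 2*0 - 1 = 0 - 1 = -1)
k = -⅙ (k = 1/(-1*6) = 1/(-6) = -⅙ ≈ -0.16667)
k*I(11) = -⅙*11 = -11/6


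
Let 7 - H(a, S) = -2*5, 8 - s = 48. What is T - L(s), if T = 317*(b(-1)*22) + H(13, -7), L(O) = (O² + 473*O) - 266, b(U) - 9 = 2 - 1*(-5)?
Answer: 129187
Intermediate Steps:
s = -40 (s = 8 - 1*48 = 8 - 48 = -40)
b(U) = 16 (b(U) = 9 + (2 - 1*(-5)) = 9 + (2 + 5) = 9 + 7 = 16)
L(O) = -266 + O² + 473*O
H(a, S) = 17 (H(a, S) = 7 - (-2)*5 = 7 - 1*(-10) = 7 + 10 = 17)
T = 111601 (T = 317*(16*22) + 17 = 317*352 + 17 = 111584 + 17 = 111601)
T - L(s) = 111601 - (-266 + (-40)² + 473*(-40)) = 111601 - (-266 + 1600 - 18920) = 111601 - 1*(-17586) = 111601 + 17586 = 129187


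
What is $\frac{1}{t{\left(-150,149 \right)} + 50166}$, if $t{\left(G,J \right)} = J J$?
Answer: $\frac{1}{72367} \approx 1.3818 \cdot 10^{-5}$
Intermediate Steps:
$t{\left(G,J \right)} = J^{2}$
$\frac{1}{t{\left(-150,149 \right)} + 50166} = \frac{1}{149^{2} + 50166} = \frac{1}{22201 + 50166} = \frac{1}{72367}$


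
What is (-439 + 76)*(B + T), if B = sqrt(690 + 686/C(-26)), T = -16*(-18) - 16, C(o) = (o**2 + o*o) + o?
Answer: -98736 - 121*sqrt(303530019)/221 ≈ -1.0827e+5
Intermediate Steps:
C(o) = o + 2*o**2 (C(o) = (o**2 + o**2) + o = 2*o**2 + o = o + 2*o**2)
T = 272 (T = 288 - 16 = 272)
B = sqrt(303530019)/663 (B = sqrt(690 + 686/((-26*(1 + 2*(-26))))) = sqrt(690 + 686/((-26*(1 - 52)))) = sqrt(690 + 686/((-26*(-51)))) = sqrt(690 + 686/1326) = sqrt(690 + 686*(1/1326)) = sqrt(690 + 343/663) = sqrt(457813/663) = sqrt(303530019)/663 ≈ 26.278)
(-439 + 76)*(B + T) = (-439 + 76)*(sqrt(303530019)/663 + 272) = -363*(272 + sqrt(303530019)/663) = -98736 - 121*sqrt(303530019)/221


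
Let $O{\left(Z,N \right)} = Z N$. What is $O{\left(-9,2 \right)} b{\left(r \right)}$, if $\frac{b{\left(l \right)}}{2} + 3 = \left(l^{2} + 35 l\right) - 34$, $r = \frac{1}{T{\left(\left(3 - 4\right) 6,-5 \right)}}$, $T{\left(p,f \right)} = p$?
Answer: $1541$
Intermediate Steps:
$O{\left(Z,N \right)} = N Z$
$r = - \frac{1}{6}$ ($r = \frac{1}{\left(3 - 4\right) 6} = \frac{1}{\left(-1\right) 6} = \frac{1}{-6} = - \frac{1}{6} \approx -0.16667$)
$b{\left(l \right)} = -74 + 2 l^{2} + 70 l$ ($b{\left(l \right)} = -6 + 2 \left(\left(l^{2} + 35 l\right) - 34\right) = -6 + 2 \left(-34 + l^{2} + 35 l\right) = -6 + \left(-68 + 2 l^{2} + 70 l\right) = -74 + 2 l^{2} + 70 l$)
$O{\left(-9,2 \right)} b{\left(r \right)} = 2 \left(-9\right) \left(-74 + 2 \left(- \frac{1}{6}\right)^{2} + 70 \left(- \frac{1}{6}\right)\right) = - 18 \left(-74 + 2 \cdot \frac{1}{36} - \frac{35}{3}\right) = - 18 \left(-74 + \frac{1}{18} - \frac{35}{3}\right) = \left(-18\right) \left(- \frac{1541}{18}\right) = 1541$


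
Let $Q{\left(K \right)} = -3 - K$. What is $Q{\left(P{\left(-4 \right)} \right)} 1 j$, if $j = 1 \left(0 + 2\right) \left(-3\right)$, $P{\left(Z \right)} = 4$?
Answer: $42$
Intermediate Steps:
$j = -6$ ($j = 1 \cdot 2 \left(-3\right) = 2 \left(-3\right) = -6$)
$Q{\left(P{\left(-4 \right)} \right)} 1 j = \left(-3 - 4\right) 1 \left(-6\right) = \left(-7\right) 1 \left(-6\right) = \left(-7\right) \left(-6\right) = 42$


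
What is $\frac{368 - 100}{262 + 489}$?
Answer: $\frac{268}{751} \approx 0.35686$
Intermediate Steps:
$\frac{368 - 100}{262 + 489} = \frac{268}{751}$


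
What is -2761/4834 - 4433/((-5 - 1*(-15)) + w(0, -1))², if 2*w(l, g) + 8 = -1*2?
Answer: -21498147/120850 ≈ -177.89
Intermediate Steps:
w(l, g) = -5 (w(l, g) = -4 + (-1*2)/2 = -4 + (½)*(-2) = -4 - 1 = -5)
-2761/4834 - 4433/((-5 - 1*(-15)) + w(0, -1))² = -2761/4834 - 4433/((-5 - 1*(-15)) - 5)² = -2761*1/4834 - 4433/((-5 + 15) - 5)² = -2761/4834 - 4433/(10 - 5)² = -2761/4834 - 4433/(5²) = -2761/4834 - 4433/25 = -21498147/120850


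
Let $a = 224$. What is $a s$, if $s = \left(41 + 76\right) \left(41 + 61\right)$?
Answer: $2673216$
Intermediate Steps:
$s = 11934$ ($s = 117 \cdot 102 = 11934$)
$a s = 224 \cdot 11934 = 2673216$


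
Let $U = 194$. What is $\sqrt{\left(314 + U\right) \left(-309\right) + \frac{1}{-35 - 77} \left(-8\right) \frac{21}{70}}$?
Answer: $\frac{i \sqrt{769162695}}{70} \approx 396.2 i$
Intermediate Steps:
$\sqrt{\left(314 + U\right) \left(-309\right) + \frac{1}{-35 - 77} \left(-8\right) \frac{21}{70}} = \sqrt{\left(314 + 194\right) \left(-309\right) + \frac{1}{-35 - 77} \left(-8\right) \frac{21}{70}} = \sqrt{508 \left(-309\right) + \frac{1}{-112} \left(-8\right) 21 \cdot \frac{1}{70}} = \sqrt{-156972 + \left(- \frac{1}{112}\right) \left(-8\right) \frac{3}{10}} = \sqrt{-156972 + \frac{1}{14} \cdot \frac{3}{10}} = \sqrt{-156972 + \frac{3}{140}} = \sqrt{- \frac{21976077}{140}} = \frac{i \sqrt{769162695}}{70}$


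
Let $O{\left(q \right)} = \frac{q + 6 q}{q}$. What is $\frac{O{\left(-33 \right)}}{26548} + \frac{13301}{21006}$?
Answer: $\frac{176630995}{278833644} \approx 0.63346$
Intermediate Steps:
$O{\left(q \right)} = 7$ ($O{\left(q \right)} = \frac{7 q}{q} = 7$)
$\frac{O{\left(-33 \right)}}{26548} + \frac{13301}{21006} = \frac{7}{26548} + \frac{13301}{21006} = \frac{176630995}{278833644}$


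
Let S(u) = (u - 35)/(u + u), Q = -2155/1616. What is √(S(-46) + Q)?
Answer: I*√39121643/9292 ≈ 0.67313*I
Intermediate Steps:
Q = -2155/1616 (Q = -2155*1/1616 = -2155/1616 ≈ -1.3335)
S(u) = (-35 + u)/(2*u) (S(u) = (-35 + u)/((2*u)) = (-35 + u)*(1/(2*u)) = (-35 + u)/(2*u))
√(S(-46) + Q) = √((½)*(-35 - 46)/(-46) - 2155/1616) = √((½)*(-1/46)*(-81) - 2155/1616) = √(81/92 - 2155/1616) = √(-16841/37168) = I*√39121643/9292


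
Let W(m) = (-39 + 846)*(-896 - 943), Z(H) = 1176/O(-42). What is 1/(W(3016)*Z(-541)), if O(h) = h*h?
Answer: -1/989382 ≈ -1.0107e-6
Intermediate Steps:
O(h) = h²
Z(H) = ⅔ (Z(H) = 1176/((-42)²) = 1176/1764 = 1176*(1/1764) = ⅔)
W(m) = -1484073 (W(m) = 807*(-1839) = -1484073)
1/(W(3016)*Z(-541)) = 1/((-1484073)*(⅔)) = -1/1484073*3/2 = -1/989382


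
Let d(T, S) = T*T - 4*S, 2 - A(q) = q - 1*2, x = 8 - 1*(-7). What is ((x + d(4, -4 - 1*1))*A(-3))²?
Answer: 127449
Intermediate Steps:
x = 15 (x = 8 + 7 = 15)
A(q) = 4 - q (A(q) = 2 - (q - 1*2) = 2 - (q - 2) = 2 - (-2 + q) = 2 + (2 - q) = 4 - q)
d(T, S) = T² - 4*S
((x + d(4, -4 - 1*1))*A(-3))² = ((15 + (4² - 4*(-4 - 1*1)))*(4 - 1*(-3)))² = ((15 + (16 - 4*(-4 - 1)))*(4 + 3))² = ((15 + (16 - 4*(-5)))*7)² = ((15 + (16 + 20))*7)² = ((15 + 36)*7)² = (51*7)² = 357² = 127449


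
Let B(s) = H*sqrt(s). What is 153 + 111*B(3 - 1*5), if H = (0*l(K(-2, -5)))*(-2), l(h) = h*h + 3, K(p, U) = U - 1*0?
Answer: 153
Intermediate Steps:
K(p, U) = U (K(p, U) = U + 0 = U)
l(h) = 3 + h**2 (l(h) = h**2 + 3 = 3 + h**2)
H = 0 (H = (0*(3 + (-5)**2))*(-2) = (0*(3 + 25))*(-2) = (0*28)*(-2) = 0*(-2) = 0)
B(s) = 0 (B(s) = 0*sqrt(s) = 0)
153 + 111*B(3 - 1*5) = 153 + 111*0 = 153 + 0 = 153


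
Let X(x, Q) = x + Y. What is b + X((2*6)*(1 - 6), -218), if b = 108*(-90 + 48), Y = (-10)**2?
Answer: -4496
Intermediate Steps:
Y = 100
X(x, Q) = 100 + x (X(x, Q) = x + 100 = 100 + x)
b = -4536 (b = 108*(-42) = -4536)
b + X((2*6)*(1 - 6), -218) = -4536 + (100 + (2*6)*(1 - 6)) = -4536 + (100 + 12*(-5)) = -4536 + (100 - 60) = -4536 + 40 = -4496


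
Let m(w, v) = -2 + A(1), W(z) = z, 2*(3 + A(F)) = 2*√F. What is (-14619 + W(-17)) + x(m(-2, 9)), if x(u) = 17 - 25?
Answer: -14644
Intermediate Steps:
A(F) = -3 + √F (A(F) = -3 + (2*√F)/2 = -3 + √F)
m(w, v) = -4 (m(w, v) = -2 + (-3 + √1) = -2 + (-3 + 1) = -2 - 2 = -4)
x(u) = -8
(-14619 + W(-17)) + x(m(-2, 9)) = (-14619 - 17) - 8 = -14636 - 8 = -14644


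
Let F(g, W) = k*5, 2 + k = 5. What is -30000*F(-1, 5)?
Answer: -450000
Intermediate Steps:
k = 3 (k = -2 + 5 = 3)
F(g, W) = 15 (F(g, W) = 3*5 = 15)
-30000*F(-1, 5) = -30000*15 = -450000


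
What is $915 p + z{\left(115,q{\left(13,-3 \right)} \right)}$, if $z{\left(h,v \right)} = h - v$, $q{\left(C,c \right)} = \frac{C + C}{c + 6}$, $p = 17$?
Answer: $\frac{46984}{3} \approx 15661.0$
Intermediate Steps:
$q{\left(C,c \right)} = \frac{2 C}{6 + c}$
$915 p + z{\left(115,q{\left(13,-3 \right)} \right)} = 915 \cdot 17 + \left(115 - 2 \cdot 13 \frac{1}{6 - 3}\right) = 15555 + \left(115 - 2 \cdot 13 \cdot \frac{1}{3}\right) = 15555 + \left(115 - \frac{26}{3}\right) = 15555 + \frac{319}{3} = \frac{46984}{3}$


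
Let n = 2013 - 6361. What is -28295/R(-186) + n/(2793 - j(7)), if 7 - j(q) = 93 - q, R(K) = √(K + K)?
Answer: -1087/718 + 28295*I*√93/186 ≈ -1.5139 + 1467.0*I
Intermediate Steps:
R(K) = √2*√K (R(K) = √(2*K) = √2*√K)
j(q) = -86 + q (j(q) = 7 - (93 - q) = 7 + (-93 + q) = -86 + q)
n = -4348
-28295/R(-186) + n/(2793 - j(7)) = -28295*(-I*√93/186) - 4348/(2793 - (-86 + 7)) = -28295*(-I*√93/186) - 4348/(2793 - 1*(-79)) = -28295*(-I*√93/186) - 4348/(2793 + 79) = -(-28295)*I*√93/186 - 4348/2872 = 28295*I*√93/186 - 4348*1/2872 = 28295*I*√93/186 - 1087/718 = -1087/718 + 28295*I*√93/186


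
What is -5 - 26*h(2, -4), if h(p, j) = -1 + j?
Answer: 125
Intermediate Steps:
-5 - 26*h(2, -4) = -5 - 26*(-1 - 4) = -5 - 26*(-5) = -5 + 130 = 125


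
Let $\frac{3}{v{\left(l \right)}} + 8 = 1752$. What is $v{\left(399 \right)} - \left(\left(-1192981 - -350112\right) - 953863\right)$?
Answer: $\frac{3133500611}{1744} \approx 1.7967 \cdot 10^{6}$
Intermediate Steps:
$v{\left(l \right)} = \frac{3}{1744}$ ($v{\left(l \right)} = \frac{3}{-8 + 1752} = \frac{3}{1744}$)
$v{\left(399 \right)} - \left(\left(-1192981 - -350112\right) - 953863\right) = \frac{3}{1744} - \left(\left(-1192981 - -350112\right) - 953863\right) = \frac{3}{1744} - \left(\left(-1192981 + 350112\right) - 953863\right) = \frac{3}{1744} - \left(-842869 - 953863\right) = \frac{3}{1744} - -1796732 = \frac{3}{1744} + 1796732 = \frac{3133500611}{1744}$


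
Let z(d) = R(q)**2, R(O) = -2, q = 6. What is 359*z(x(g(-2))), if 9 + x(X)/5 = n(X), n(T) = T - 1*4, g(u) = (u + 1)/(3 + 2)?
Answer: 1436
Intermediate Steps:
g(u) = 1/5 + u/5 (g(u) = (1 + u)/5 = (1 + u)*(1/5) = 1/5 + u/5)
n(T) = -4 + T (n(T) = T - 4 = -4 + T)
x(X) = -65 + 5*X (x(X) = -45 + 5*(-4 + X) = -45 + (-20 + 5*X) = -65 + 5*X)
z(d) = 4 (z(d) = (-2)**2 = 4)
359*z(x(g(-2))) = 359*4 = 1436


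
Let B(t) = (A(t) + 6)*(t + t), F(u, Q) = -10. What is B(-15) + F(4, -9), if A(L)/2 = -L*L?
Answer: 13310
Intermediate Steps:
A(L) = -2*L**2 (A(L) = 2*(-L*L) = 2*(-L**2) = -2*L**2)
B(t) = 2*t*(6 - 2*t**2) (B(t) = (-2*t**2 + 6)*(t + t) = (6 - 2*t**2)*(2*t) = 2*t*(6 - 2*t**2))
B(-15) + F(4, -9) = 4*(-15)*(3 - 1*(-15)**2) - 10 = 4*(-15)*(3 - 1*225) - 10 = 4*(-15)*(3 - 225) - 10 = 4*(-15)*(-222) - 10 = 13320 - 10 = 13310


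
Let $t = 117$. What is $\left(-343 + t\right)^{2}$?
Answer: $51076$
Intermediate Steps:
$\left(-343 + t\right)^{2} = \left(-343 + 117\right)^{2} = \left(-226\right)^{2} = 51076$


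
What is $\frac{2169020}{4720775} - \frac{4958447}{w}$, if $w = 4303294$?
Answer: $- \frac{2814756376909}{4062976546570} \approx -0.69278$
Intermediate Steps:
$\frac{2169020}{4720775} - \frac{4958447}{w} = \frac{2169020}{4720775} - \frac{4958447}{4303294} = 2169020 \cdot \frac{1}{4720775} - \frac{4958447}{4303294} = \frac{433804}{944155} - \frac{4958447}{4303294} = - \frac{2814756376909}{4062976546570}$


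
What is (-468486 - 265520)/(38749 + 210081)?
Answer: -367003/124415 ≈ -2.9498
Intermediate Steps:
(-468486 - 265520)/(38749 + 210081) = -734006/248830 = -734006*1/248830 = -367003/124415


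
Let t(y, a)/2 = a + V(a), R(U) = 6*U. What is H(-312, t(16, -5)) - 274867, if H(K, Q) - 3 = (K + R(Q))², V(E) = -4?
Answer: -98464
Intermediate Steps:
t(y, a) = -8 + 2*a (t(y, a) = 2*(a - 4) = 2*(-4 + a) = -8 + 2*a)
H(K, Q) = 3 + (K + 6*Q)²
H(-312, t(16, -5)) - 274867 = (3 + (-312 + 6*(-8 + 2*(-5)))²) - 274867 = (3 + (-312 + 6*(-8 - 10))²) - 274867 = (3 + (-312 + 6*(-18))²) - 274867 = (3 + (-312 - 108)²) - 274867 = (3 + (-420)²) - 274867 = (3 + 176400) - 274867 = 176403 - 274867 = -98464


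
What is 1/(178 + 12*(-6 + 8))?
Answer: 1/202 ≈ 0.0049505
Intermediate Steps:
1/(178 + 12*(-6 + 8)) = 1/(178 + 12*2) = 1/(178 + 24) = 1/202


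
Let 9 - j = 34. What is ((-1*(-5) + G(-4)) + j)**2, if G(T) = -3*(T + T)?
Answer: 16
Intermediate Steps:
G(T) = -6*T
j = -25 (j = 9 - 1*34 = 9 - 34 = -25)
((-1*(-5) + G(-4)) + j)**2 = ((-1*(-5) - 6*(-4)) - 25)**2 = ((5 + 24) - 25)**2 = (29 - 25)**2 = 4**2 = 16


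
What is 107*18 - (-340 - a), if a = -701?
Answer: 1565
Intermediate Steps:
107*18 - (-340 - a) = 107*18 - (-340 - 1*(-701)) = 1926 - (-340 + 701) = 1926 - 1*361 = 1926 - 361 = 1565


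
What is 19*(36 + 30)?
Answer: 1254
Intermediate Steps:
19*(36 + 30) = 19*66 = 1254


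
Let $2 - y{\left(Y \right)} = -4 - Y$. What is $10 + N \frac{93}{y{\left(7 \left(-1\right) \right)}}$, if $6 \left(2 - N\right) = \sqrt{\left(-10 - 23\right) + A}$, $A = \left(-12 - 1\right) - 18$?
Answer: $-176 + 124 i \approx -176.0 + 124.0 i$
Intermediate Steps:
$y{\left(Y \right)} = 6 + Y$ ($y{\left(Y \right)} = 2 - \left(-4 - Y\right) = 2 + \left(4 + Y\right) = 6 + Y$)
$A = -31$ ($A = -13 - 18 = -31$)
$N = 2 - \frac{4 i}{3}$ ($N = 2 - \frac{\sqrt{\left(-10 - 23\right) - 31}}{6} = 2 - \frac{\sqrt{-33 - 31}}{6} = 2 - \frac{\sqrt{-64}}{6} = 2 - \frac{8 i}{6} = 2 - \frac{4 i}{3} \approx 2.0 - 1.3333 i$)
$10 + N \frac{93}{y{\left(7 \left(-1\right) \right)}} = 10 + \left(2 - \frac{4 i}{3}\right) \frac{93}{6 + 7 \left(-1\right)} = 10 + \left(2 - \frac{4 i}{3}\right) \frac{93}{6 - 7} = 10 + \left(2 - \frac{4 i}{3}\right) \frac{93}{-1} = 10 + \left(2 - \frac{4 i}{3}\right) 93 \left(-1\right) = 10 + \left(2 - \frac{4 i}{3}\right) \left(-93\right) = 10 - \left(186 - 124 i\right) = -176 + 124 i$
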